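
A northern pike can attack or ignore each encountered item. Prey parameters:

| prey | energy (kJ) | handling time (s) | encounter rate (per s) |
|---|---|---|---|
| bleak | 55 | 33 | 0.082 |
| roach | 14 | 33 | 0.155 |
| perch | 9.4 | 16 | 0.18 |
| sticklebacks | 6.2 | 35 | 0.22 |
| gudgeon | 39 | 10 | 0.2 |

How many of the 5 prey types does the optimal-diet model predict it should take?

1

Profitabilities (E/h, kJ/s): gudgeon 3.9, bleak 1.67, perch 0.588, roach 0.424, sticklebacks 0.177. Add prey in this order while the next type's profitability exceeds the intake rate on those already taken.
Rate on top 1: 2.6. bleak: 1.67 < 2.6 → exclude; stop.
Optimal diet: gudgeon — 1 of 5 types.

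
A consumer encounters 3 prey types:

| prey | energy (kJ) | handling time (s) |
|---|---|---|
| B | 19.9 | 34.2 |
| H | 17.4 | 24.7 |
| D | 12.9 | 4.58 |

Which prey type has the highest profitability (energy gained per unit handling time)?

D

In descending order of E/h:
D: 12.9/4.58 = 2.82 kJ/s
H: 17.4/24.7 = 0.704 kJ/s
B: 19.9/34.2 = 0.582 kJ/s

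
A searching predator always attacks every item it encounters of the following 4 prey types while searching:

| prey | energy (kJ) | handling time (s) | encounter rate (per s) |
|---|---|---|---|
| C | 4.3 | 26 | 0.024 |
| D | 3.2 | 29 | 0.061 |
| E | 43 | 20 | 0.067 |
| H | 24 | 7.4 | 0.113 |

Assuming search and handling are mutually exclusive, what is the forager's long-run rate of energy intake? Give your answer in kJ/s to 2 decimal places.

1.06 kJ/s

R = Σλ_iE_i / (1 + Σλ_ih_i)
Numerator: 0.024×4.3 + 0.061×3.2 + 0.067×43 + 0.113×24 = 5.891
Denominator: 1 + 0.024×26 + 0.061×29 + 0.067×20 + 0.113×7.4 = 5.569
R = 5.891/5.569 = 1.058 kJ/s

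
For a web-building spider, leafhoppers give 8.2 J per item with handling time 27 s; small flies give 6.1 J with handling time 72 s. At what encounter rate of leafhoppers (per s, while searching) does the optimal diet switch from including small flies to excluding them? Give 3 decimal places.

0.014 per s

Drop small flies once their profitability E₂/h₂ falls below the rate achievable on leafhoppers alone: E₂/h₂ = λE₁/(1 + λh₁).
Solve for λ: λE₁h₂ = E₂(1 + λh₁) → λ(E₁h₂ − E₂h₁) = E₂ → λ = E₂/(E₁h₂ − E₂h₁).
λ = 6.1/(8.2×72 − 6.1×27) = 6.1/425.7 = 0.01433 per s.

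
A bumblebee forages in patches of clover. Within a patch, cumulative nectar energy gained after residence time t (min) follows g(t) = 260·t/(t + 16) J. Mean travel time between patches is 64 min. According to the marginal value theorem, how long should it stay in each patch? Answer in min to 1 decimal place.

32.0 min

Maximise g(t)/(T+t): set derivative to zero → g'(t)(T+t) = g(t).
g'(t) = 260·16/(t + 16)². Setting 260·16/(t+16)² = 260t/[(t+16)(64+t)] gives 16(64+t) = t(t+16), so t² = 16×64 = 1024.
t* = √1024 = 32 min.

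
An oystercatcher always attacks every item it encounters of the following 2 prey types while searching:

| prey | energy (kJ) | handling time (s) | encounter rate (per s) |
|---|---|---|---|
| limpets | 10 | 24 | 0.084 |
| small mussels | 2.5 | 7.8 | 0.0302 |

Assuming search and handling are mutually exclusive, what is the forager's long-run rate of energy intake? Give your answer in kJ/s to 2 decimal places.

0.28 kJ/s

Energy encountered per unit search time: 0.084×10 + 0.0302×2.5 = 0.9155 kJ/s.
Handling time per unit search time: 0.084×24 + 0.0302×7.8 = 2.252.
Rate = 0.9155/(1 + 2.252) = 0.2816 kJ/s.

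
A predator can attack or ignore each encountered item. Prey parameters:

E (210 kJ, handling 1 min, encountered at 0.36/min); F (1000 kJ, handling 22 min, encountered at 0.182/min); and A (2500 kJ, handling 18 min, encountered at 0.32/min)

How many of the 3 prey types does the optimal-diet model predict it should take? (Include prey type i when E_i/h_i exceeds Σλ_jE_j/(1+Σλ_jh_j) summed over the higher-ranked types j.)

2

Profitabilities (E/h, kJ/min): E 210, A 139, F 45.5. Add prey in this order while the next type's profitability exceeds the intake rate on those already taken.
Rate on top 1: 55.59. A: 139 > 55.59 → include.
Rate on top 2: 123. F: 45.5 < 123 → exclude; stop.
Optimal diet: E, A — 2 of 3 types.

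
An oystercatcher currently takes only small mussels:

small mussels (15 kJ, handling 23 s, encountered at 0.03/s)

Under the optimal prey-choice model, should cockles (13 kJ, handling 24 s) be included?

On small mussels alone, R = ΣλE/(1+Σλh) = 0.45/1.69 = 0.2663 kJ/s.
Profitability of cockles: 13/24 = 0.5417 kJ/s.
Since 0.5417 > R, including cockles increases the long-run rate.

Yes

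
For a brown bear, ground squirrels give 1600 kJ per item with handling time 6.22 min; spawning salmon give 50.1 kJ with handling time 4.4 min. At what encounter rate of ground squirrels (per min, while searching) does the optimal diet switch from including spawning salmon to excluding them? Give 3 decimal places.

The zero-one rule: include spawning salmon iff E₂/h₂ > λE₁/(1+λh₁). Equality gives the switch point.
λE₁h₂ = E₂ + λE₂h₁ ⇒ λ = E₂/(E₁h₂ − E₂h₁) = 50.1/(7040 − 311.6) = 0.007446 per min.

0.007 per min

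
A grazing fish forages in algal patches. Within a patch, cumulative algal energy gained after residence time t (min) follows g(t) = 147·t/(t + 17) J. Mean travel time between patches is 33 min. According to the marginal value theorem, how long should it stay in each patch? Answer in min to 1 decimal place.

23.7 min

Maximise g(t)/(T+t): set derivative to zero → g'(t)(T+t) = g(t).
g'(t) = 147·17/(t + 17)². Setting 147·17/(t+17)² = 147t/[(t+17)(33+t)] gives 17(33+t) = t(t+17), so t² = 17×33 = 561.
t* = √561 = 23.69 min.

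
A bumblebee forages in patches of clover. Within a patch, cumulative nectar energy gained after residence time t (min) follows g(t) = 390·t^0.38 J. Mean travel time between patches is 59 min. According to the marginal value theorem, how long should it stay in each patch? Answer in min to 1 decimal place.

36.2 min

Optimal t* satisfies g'(t*) = g(t*)/(T + t*).
g'(t) = 0.38·390·t^-0.62. Setting 0.38·390·t^-0.62 = 390·t^0.38/(59+t) gives 0.38(59+t) = t, so 0.62·t = 0.38×59.
t* = 0.38×59/0.62 = 36.16 min.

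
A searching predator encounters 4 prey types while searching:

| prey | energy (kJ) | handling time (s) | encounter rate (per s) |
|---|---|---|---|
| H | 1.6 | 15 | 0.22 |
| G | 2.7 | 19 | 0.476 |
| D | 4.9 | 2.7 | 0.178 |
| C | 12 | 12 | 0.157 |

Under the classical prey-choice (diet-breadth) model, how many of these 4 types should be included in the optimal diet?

2

E/h in descending order: D 1.81, C 1, G 0.142, H 0.107 kJ/s. The optimal diet is the largest prefix of this list for which every included type satisfies E_i/h_i > R on the types above it.
Rate on top 1: 0.5891. C: 1 > 0.5891 → include.
Rate on top 2: 0.8192. G: 0.142 < 0.8192 → exclude; stop.
Optimal diet: D, C — 2 of 4 types.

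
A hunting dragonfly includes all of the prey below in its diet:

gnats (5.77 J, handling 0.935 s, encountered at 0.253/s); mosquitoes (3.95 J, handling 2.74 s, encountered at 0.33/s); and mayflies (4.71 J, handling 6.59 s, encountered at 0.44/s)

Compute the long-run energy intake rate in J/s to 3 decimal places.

R = Σλ_iE_i / (1 + Σλ_ih_i)
Numerator: 0.253×5.77 + 0.33×3.95 + 0.44×4.71 = 4.836
Denominator: 1 + 0.253×0.935 + 0.33×2.74 + 0.44×6.59 = 5.04
R = 4.836/5.04 = 0.9594 J/s

0.959 J/s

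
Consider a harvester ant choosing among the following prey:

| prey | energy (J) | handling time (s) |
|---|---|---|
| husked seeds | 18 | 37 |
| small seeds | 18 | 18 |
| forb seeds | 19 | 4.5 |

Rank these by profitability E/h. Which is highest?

Profitability E/h (J/s): husked seeds = 18/37 = 0.486, small seeds = 18/18 = 1, forb seeds = 19/4.5 = 4.22.
Ranked: forb seeds > small seeds > husked seeds.

forb seeds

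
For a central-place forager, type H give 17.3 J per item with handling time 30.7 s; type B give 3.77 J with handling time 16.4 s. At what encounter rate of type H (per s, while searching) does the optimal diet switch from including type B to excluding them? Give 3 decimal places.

0.022 per s

The zero-one rule: include type B iff E₂/h₂ > λE₁/(1+λh₁). Equality gives the switch point.
λE₁h₂ = E₂ + λE₂h₁ ⇒ λ = E₂/(E₁h₂ − E₂h₁) = 3.77/(283.7 − 115.7) = 0.02244 per s.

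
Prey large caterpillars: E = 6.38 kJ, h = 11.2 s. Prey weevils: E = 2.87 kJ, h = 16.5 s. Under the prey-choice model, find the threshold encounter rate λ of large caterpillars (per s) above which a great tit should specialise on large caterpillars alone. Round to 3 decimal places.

0.039 per s

Drop weevils once their profitability E₂/h₂ falls below the rate achievable on large caterpillars alone: E₂/h₂ = λE₁/(1 + λh₁).
Solve for λ: λE₁h₂ = E₂(1 + λh₁) → λ(E₁h₂ − E₂h₁) = E₂ → λ = E₂/(E₁h₂ − E₂h₁).
λ = 2.87/(6.38×16.5 − 2.87×11.2) = 2.87/73.13 = 0.03925 per s.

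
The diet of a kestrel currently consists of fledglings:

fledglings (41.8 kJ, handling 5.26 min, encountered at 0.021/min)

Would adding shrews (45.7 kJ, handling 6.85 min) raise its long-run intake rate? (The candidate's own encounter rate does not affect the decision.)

On fledglings alone, R = ΣλE/(1+Σλh) = 0.8778/1.11 = 0.7905 kJ/min.
Profitability of shrews: 45.7/6.85 = 6.672 kJ/min.
6.672 > 0.7905, so adding shrews raises the average — include it.

Yes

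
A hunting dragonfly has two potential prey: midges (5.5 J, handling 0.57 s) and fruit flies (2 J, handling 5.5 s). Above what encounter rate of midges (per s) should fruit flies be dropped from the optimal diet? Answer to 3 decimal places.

0.069 per s

At the threshold, the rate on midges alone equals the profitability of fruit flies: λ·5.5/(1 + λ·0.57) = 2/5.5 = 0.3636.
Rearranging, λ(5.5 − 0.3636×0.57) = 0.3636, so λ = 0.3636/5.293 = 0.0687 per s.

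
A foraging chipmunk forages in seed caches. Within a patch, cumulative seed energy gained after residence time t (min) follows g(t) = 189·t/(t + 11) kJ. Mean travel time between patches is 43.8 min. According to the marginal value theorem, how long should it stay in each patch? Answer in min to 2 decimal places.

21.95 min

Maximise g(t)/(T+t): set derivative to zero → g'(t)(T+t) = g(t).
g'(t) = 189·11/(t + 11)². Setting 189·11/(t+11)² = 189t/[(t+11)(43.8+t)] gives 11(43.8+t) = t(t+11), so t² = 11×43.8 = 481.8.
t* = √481.8 = 21.95 min.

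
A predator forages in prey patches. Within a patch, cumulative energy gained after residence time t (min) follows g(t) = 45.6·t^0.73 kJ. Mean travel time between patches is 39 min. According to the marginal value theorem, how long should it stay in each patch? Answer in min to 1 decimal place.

105.4 min

By the marginal value theorem, leave when the instantaneous gain rate g'(t) equals the habitat-wide average g(t)/(T + t).
g'(t) = 0.73·45.6·t^-0.27. Setting 0.73·45.6·t^-0.27 = 45.6·t^0.73/(39+t) gives 0.73(39+t) = t, so 0.27·t = 0.73×39.
t* = 0.73×39/0.27 = 105.4 min.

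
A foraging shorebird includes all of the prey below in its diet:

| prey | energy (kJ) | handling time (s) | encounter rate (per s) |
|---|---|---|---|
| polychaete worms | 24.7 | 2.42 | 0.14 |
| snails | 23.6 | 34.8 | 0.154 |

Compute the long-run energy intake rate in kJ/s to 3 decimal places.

Energy encountered per unit search time: 0.14×24.7 + 0.154×23.6 = 7.092 kJ/s.
Handling time per unit search time: 0.14×2.42 + 0.154×34.8 = 5.698.
Rate = 7.092/(1 + 5.698) = 1.059 kJ/s.

1.059 kJ/s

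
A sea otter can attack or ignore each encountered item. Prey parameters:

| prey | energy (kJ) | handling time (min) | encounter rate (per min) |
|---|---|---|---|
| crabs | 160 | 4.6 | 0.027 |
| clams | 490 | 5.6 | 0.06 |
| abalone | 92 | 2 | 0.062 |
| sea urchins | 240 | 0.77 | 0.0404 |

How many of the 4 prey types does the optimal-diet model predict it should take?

Profitabilities (E/h, kJ/min): sea urchins 312, clams 87.5, abalone 46, crabs 34.8. Add prey in this order while the next type's profitability exceeds the intake rate on those already taken.
Rate on top 1: 9.403. clams: 87.5 > 9.403 → include.
Rate on top 2: 28.6. abalone: 46 > 28.6 → include.
Rate on top 3: 30.04. crabs: 34.8 > 30.04 → include.
Optimal diet: sea urchins, clams, abalone, crabs — 4 of 4 types.

4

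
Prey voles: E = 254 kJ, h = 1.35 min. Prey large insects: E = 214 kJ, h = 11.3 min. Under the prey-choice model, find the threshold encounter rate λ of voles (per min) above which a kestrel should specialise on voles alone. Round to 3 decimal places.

0.083 per min

At the threshold, the rate on voles alone equals the profitability of large insects: λ·254/(1 + λ·1.35) = 214/11.3 = 18.94.
Rearranging, λ(254 − 18.94×1.35) = 18.94, so λ = 18.94/228.4 = 0.0829 per min.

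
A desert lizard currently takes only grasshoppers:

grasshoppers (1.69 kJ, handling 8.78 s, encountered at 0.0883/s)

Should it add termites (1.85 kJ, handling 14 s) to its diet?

Current rate: (0.0883×1.69)/(1 + 0.0883×8.78) = 0.08406 kJ/s.
termites: E/h = 1.85/14 = 0.1321 kJ/s.
Since 0.1321 > R, including termites increases the long-run rate.

Yes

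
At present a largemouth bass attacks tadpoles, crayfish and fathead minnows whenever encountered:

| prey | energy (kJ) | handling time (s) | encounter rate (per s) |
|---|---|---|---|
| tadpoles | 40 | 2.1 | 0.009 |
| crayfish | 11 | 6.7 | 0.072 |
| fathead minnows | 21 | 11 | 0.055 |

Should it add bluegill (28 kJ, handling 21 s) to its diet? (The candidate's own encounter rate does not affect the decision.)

On tadpoles, crayfish and fathead minnows alone, R = ΣλE/(1+Σλh) = 2.307/2.106 = 1.095 kJ/s.
Profitability of bluegill: 28/21 = 1.333 kJ/s.
Since 1.333 > R, including bluegill increases the long-run rate.

Yes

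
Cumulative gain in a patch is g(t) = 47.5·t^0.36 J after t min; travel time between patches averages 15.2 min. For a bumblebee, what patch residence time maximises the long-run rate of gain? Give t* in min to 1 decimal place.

8.5 min

Maximise g(t)/(T+t): set derivative to zero → g'(t)(T+t) = g(t).
g'(t) = 0.36·47.5·t^-0.64. Setting 0.36·47.5·t^-0.64 = 47.5·t^0.36/(15.2+t) gives 0.36(15.2+t) = t, so 0.64·t = 0.36×15.2.
t* = 0.36×15.2/0.64 = 8.55 min.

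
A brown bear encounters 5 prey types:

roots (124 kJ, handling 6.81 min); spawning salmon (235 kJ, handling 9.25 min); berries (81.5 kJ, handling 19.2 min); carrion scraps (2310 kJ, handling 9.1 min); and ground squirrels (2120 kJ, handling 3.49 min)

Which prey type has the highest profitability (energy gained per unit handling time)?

ground squirrels

Profitability E/h (kJ/min): roots = 124/6.81 = 18.2, spawning salmon = 235/9.25 = 25.4, berries = 81.5/19.2 = 4.24, carrion scraps = 2310/9.1 = 254, ground squirrels = 2120/3.49 = 607.
Ranked: ground squirrels > carrion scraps > spawning salmon > roots > berries.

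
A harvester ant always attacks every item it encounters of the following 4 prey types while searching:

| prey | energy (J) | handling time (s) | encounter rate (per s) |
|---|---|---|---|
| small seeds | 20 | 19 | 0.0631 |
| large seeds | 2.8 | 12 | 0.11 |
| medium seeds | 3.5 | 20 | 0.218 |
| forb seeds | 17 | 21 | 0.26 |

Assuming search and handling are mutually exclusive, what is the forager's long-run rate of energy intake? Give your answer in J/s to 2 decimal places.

R = (0.0631×20 + 0.11×2.8 + 0.218×3.5 + 0.26×17) / (1 + 0.0631×19 + 0.11×12 + 0.218×20 + 0.26×21) = 6.753/13.34 = 0.5063 J/s.

0.51 J/s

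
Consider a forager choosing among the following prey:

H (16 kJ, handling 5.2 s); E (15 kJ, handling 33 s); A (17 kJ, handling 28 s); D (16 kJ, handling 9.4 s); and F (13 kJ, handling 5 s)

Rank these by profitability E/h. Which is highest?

In descending order of E/h:
H: 16/5.2 = 3.08 kJ/s
F: 13/5 = 2.6 kJ/s
D: 16/9.4 = 1.7 kJ/s
A: 17/28 = 0.607 kJ/s
E: 15/33 = 0.455 kJ/s

H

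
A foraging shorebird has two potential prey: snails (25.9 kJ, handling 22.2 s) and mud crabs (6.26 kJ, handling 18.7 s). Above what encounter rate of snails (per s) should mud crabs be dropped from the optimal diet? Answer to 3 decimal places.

At the threshold, the rate on snails alone equals the profitability of mud crabs: λ·25.9/(1 + λ·22.2) = 6.26/18.7 = 0.3348.
Rearranging, λ(25.9 − 0.3348×22.2) = 0.3348, so λ = 0.3348/18.47 = 0.01813 per s.

0.018 per s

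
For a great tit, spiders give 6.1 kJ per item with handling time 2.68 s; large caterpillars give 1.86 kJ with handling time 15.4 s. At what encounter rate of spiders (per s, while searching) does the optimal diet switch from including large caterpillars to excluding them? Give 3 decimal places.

0.021 per s

The zero-one rule: include large caterpillars iff E₂/h₂ > λE₁/(1+λh₁). Equality gives the switch point.
λE₁h₂ = E₂ + λE₂h₁ ⇒ λ = E₂/(E₁h₂ − E₂h₁) = 1.86/(93.94 − 4.985) = 0.02091 per s.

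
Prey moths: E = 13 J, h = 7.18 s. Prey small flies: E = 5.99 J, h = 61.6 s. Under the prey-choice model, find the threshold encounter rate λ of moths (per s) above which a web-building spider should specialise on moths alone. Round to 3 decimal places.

0.008 per s

The zero-one rule: include small flies iff E₂/h₂ > λE₁/(1+λh₁). Equality gives the switch point.
λE₁h₂ = E₂ + λE₂h₁ ⇒ λ = E₂/(E₁h₂ − E₂h₁) = 5.99/(800.8 − 43.01) = 0.007905 per s.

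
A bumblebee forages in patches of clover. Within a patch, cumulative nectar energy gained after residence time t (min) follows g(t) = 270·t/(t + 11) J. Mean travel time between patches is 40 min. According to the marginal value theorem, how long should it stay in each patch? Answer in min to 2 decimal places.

By the marginal value theorem, leave when the instantaneous gain rate g'(t) equals the habitat-wide average g(t)/(T + t).
g'(t) = 270·11/(t + 11)². Setting 270·11/(t+11)² = 270t/[(t+11)(40+t)] gives 11(40+t) = t(t+11), so t² = 11×40 = 440.
t* = √440 = 20.98 min.

20.98 min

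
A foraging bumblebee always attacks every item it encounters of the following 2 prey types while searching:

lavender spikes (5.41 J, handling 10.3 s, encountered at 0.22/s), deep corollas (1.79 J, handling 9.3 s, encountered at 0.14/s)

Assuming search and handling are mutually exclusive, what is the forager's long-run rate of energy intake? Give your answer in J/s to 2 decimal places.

R = Σλ_iE_i / (1 + Σλ_ih_i)
Numerator: 0.22×5.41 + 0.14×1.79 = 1.441
Denominator: 1 + 0.22×10.3 + 0.14×9.3 = 4.568
R = 1.441/4.568 = 0.3154 J/s

0.32 J/s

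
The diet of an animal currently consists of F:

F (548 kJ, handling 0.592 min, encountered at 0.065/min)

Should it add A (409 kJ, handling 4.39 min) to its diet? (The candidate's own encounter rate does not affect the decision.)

Yes

Intake rate on the current diet: R = (0.065×548) / (1 + 0.065×0.592) = 35.62/1.038 = 34.3 kJ/min.
Profitability of A: 409/4.39 = 93.17 kJ/min.
93.17 > 34.3, so adding A raises the average — include it.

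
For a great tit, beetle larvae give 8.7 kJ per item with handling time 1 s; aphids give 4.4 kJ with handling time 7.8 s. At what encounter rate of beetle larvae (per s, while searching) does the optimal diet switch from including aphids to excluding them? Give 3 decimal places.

0.069 per s

At the threshold, the rate on beetle larvae alone equals the profitability of aphids: λ·8.7/(1 + λ·1) = 4.4/7.8 = 0.5641.
Rearranging, λ(8.7 − 0.5641×1) = 0.5641, so λ = 0.5641/8.136 = 0.06934 per s.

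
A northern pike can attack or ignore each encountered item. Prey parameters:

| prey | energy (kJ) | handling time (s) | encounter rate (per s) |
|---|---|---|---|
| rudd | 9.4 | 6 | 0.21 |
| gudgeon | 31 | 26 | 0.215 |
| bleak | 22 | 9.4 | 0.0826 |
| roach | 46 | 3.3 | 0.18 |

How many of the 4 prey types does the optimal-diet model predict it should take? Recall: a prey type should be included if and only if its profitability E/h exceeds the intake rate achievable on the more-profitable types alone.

1

Profitabilities (E/h, kJ/s): roach 13.9, bleak 2.34, rudd 1.57, gudgeon 1.19. Add prey in this order while the next type's profitability exceeds the intake rate on those already taken.
Rate on top 1: 5.194. bleak: 2.34 < 5.194 → exclude; stop.
Optimal diet: roach — 1 of 4 types.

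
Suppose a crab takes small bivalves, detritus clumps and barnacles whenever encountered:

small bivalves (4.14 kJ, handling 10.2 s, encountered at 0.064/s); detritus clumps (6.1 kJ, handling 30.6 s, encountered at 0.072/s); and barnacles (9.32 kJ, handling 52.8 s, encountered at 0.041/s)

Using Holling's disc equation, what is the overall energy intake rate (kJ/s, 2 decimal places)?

0.18 kJ/s

R = (0.064×4.14 + 0.072×6.1 + 0.041×9.32) / (1 + 0.064×10.2 + 0.072×30.6 + 0.041×52.8) = 1.086/6.021 = 0.1804 kJ/s.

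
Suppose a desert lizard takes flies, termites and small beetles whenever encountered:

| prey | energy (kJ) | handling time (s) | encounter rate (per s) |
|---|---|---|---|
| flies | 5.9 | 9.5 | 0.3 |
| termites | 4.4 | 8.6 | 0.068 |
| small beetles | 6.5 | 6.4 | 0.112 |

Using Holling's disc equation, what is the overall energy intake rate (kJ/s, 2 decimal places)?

0.54 kJ/s

R = Σλ_iE_i / (1 + Σλ_ih_i)
Numerator: 0.3×5.9 + 0.068×4.4 + 0.112×6.5 = 2.797
Denominator: 1 + 0.3×9.5 + 0.068×8.6 + 0.112×6.4 = 5.152
R = 2.797/5.152 = 0.543 kJ/s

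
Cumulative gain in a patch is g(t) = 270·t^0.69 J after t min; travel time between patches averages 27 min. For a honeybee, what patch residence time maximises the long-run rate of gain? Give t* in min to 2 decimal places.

By the marginal value theorem, leave when the instantaneous gain rate g'(t) equals the habitat-wide average g(t)/(T + t).
g'(t) = 0.69·270·t^-0.31. Setting 0.69·270·t^-0.31 = 270·t^0.69/(27+t) gives 0.69(27+t) = t, so 0.31·t = 0.69×27.
t* = 0.69×27/0.31 = 60.1 min.

60.10 min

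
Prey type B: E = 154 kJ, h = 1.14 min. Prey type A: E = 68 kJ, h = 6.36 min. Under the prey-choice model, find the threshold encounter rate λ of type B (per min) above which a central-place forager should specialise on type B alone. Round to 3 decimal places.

0.075 per min

At the threshold, the rate on type B alone equals the profitability of type A: λ·154/(1 + λ·1.14) = 68/6.36 = 10.69.
Rearranging, λ(154 − 10.69×1.14) = 10.69, so λ = 10.69/141.8 = 0.07539 per min.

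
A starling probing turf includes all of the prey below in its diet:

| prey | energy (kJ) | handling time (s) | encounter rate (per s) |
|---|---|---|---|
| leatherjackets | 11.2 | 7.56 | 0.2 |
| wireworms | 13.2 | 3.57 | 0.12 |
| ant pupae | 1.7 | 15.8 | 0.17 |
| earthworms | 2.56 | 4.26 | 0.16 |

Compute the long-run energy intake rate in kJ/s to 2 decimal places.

R = Σλ_iE_i / (1 + Σλ_ih_i)
Numerator: 0.2×11.2 + 0.12×13.2 + 0.17×1.7 + 0.16×2.56 = 4.523
Denominator: 1 + 0.2×7.56 + 0.12×3.57 + 0.17×15.8 + 0.16×4.26 = 6.308
R = 4.523/6.308 = 0.717 kJ/s

0.72 kJ/s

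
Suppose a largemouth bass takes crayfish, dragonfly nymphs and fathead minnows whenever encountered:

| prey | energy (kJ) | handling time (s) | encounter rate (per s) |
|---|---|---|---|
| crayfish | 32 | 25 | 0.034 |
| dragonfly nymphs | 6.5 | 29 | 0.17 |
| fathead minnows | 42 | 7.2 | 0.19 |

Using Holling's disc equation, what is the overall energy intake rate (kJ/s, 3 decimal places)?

1.249 kJ/s

R = Σλ_iE_i / (1 + Σλ_ih_i)
Numerator: 0.034×32 + 0.17×6.5 + 0.19×42 = 10.17
Denominator: 1 + 0.034×25 + 0.17×29 + 0.19×7.2 = 8.148
R = 10.17/8.148 = 1.249 kJ/s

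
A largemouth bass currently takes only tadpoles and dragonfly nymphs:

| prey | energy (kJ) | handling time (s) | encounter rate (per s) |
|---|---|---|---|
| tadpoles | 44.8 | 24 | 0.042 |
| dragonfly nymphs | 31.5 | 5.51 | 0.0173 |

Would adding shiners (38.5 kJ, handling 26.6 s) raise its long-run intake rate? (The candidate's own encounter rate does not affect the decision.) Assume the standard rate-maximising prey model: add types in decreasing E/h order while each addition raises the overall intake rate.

Yes

Intake rate on the current diet: R = (0.042×44.8 + 0.0173×31.5) / (1 + 0.042×24 + 0.0173×5.51) = 2.427/2.103 = 1.154 kJ/s.
shiners: E/h = 38.5/26.6 = 1.447 kJ/s.
Since 1.447 > R, including shiners increases the long-run rate.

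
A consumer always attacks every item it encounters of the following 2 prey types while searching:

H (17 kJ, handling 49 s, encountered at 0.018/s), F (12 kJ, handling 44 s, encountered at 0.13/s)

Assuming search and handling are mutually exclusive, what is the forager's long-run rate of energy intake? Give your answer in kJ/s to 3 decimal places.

0.245 kJ/s

Energy encountered per unit search time: 0.018×17 + 0.13×12 = 1.866 kJ/s.
Handling time per unit search time: 0.018×49 + 0.13×44 = 6.602.
Rate = 1.866/(1 + 6.602) = 0.2455 kJ/s.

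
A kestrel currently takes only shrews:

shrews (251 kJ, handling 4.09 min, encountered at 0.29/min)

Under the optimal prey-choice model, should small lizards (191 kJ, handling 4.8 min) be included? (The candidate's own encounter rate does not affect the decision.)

On shrews alone, R = ΣλE/(1+Σλh) = 72.79/2.186 = 33.3 kJ/min.
Profitability of small lizards: 191/4.8 = 39.79 kJ/min.
39.79 > 33.3, so adding small lizards raises the average — include it.

Yes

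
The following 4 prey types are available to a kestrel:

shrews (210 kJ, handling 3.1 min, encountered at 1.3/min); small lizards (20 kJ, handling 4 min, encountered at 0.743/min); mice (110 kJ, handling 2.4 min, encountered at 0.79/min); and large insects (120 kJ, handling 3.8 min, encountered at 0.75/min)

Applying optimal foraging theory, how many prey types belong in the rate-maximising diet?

1

Profitabilities (E/h, kJ/min): shrews 67.7, mice 45.8, large insects 31.6, small lizards 5. Add prey in this order while the next type's profitability exceeds the intake rate on those already taken.
Rate on top 1: 54.27. mice: 45.8 < 54.27 → exclude; stop.
Optimal diet: shrews — 1 of 4 types.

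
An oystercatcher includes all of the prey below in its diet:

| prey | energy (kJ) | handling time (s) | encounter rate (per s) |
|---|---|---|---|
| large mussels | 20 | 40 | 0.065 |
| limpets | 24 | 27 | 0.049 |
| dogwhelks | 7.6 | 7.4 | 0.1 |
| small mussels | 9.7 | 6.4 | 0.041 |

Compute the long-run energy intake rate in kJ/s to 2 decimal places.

Energy encountered per unit search time: 0.065×20 + 0.049×24 + 0.1×7.6 + 0.041×9.7 = 3.634 kJ/s.
Handling time per unit search time: 0.065×40 + 0.049×27 + 0.1×7.4 + 0.041×6.4 = 4.925.
Rate = 3.634/(1 + 4.925) = 0.6132 kJ/s.

0.61 kJ/s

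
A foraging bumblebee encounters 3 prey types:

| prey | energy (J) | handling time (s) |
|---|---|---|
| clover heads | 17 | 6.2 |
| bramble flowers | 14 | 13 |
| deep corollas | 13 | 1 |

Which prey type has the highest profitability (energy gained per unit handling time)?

Profitability E/h (J/s): clover heads = 17/6.2 = 2.74, bramble flowers = 14/13 = 1.08, deep corollas = 13/1 = 13.
Ranked: deep corollas > clover heads > bramble flowers.

deep corollas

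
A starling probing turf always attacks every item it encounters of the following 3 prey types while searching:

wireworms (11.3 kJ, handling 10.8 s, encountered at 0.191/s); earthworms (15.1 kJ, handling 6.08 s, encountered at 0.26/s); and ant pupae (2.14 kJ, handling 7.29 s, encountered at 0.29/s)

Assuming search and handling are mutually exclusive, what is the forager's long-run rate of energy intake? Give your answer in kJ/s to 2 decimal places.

0.99 kJ/s

R = (0.191×11.3 + 0.26×15.1 + 0.29×2.14) / (1 + 0.191×10.8 + 0.26×6.08 + 0.29×7.29) = 6.705/6.758 = 0.9922 kJ/s.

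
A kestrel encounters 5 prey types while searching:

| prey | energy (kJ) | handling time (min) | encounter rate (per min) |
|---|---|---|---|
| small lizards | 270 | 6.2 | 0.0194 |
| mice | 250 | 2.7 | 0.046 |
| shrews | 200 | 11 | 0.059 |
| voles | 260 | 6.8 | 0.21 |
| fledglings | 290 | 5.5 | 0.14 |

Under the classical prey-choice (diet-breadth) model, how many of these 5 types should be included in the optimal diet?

4

Profitabilities (E/h, kJ/min): mice 92.6, fledglings 52.7, small lizards 43.5, voles 38.2, shrews 18.2. Add prey in this order while the next type's profitability exceeds the intake rate on those already taken.
Rate on top 1: 10.23. fledglings: 52.7 > 10.23 → include.
Rate on top 2: 27.51. small lizards: 43.5 > 27.51 → include.
Rate on top 3: 28.46. voles: 38.2 > 28.46 → include.
Rate on top 4: 32.52. shrews: 18.2 < 32.52 → exclude; stop.
Optimal diet: mice, fledglings, small lizards, voles — 4 of 5 types.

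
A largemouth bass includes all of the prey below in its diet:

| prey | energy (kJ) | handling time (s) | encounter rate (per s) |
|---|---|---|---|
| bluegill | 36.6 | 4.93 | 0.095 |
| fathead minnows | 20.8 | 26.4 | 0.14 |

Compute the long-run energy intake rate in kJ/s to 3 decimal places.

1.237 kJ/s

R = (0.095×36.6 + 0.14×20.8) / (1 + 0.095×4.93 + 0.14×26.4) = 6.389/5.164 = 1.237 kJ/s.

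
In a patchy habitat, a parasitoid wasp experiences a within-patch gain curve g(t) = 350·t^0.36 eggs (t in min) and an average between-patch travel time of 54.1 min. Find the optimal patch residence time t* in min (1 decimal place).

30.4 min

By the marginal value theorem, leave when the instantaneous gain rate g'(t) equals the habitat-wide average g(t)/(T + t).
g'(t) = 0.36·350·t^-0.64. Setting 0.36·350·t^-0.64 = 350·t^0.36/(54.1+t) gives 0.36(54.1+t) = t, so 0.64·t = 0.36×54.1.
t* = 0.36×54.1/0.64 = 30.43 min.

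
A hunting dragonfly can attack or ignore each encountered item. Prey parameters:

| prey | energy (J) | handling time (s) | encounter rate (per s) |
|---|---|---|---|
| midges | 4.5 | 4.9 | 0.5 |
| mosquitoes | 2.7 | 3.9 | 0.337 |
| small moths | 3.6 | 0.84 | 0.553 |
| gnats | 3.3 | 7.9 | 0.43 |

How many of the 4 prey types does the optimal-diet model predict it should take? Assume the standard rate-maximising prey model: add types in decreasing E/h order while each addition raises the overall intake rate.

1

E/h in descending order: small moths 4.29, midges 0.918, mosquitoes 0.692, gnats 0.418 J/s. The optimal diet is the largest prefix of this list for which every included type satisfies E_i/h_i > R on the types above it.
Rate on top 1: 1.359. midges: 0.918 < 1.359 → exclude; stop.
Optimal diet: small moths — 1 of 4 types.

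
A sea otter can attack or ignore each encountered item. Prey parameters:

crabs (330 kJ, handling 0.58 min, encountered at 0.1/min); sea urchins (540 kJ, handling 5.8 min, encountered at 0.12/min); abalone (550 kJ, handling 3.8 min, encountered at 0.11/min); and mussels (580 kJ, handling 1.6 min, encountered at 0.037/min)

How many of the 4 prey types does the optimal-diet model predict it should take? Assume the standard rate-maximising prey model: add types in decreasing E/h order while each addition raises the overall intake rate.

Rank by E/h (kJ/min): crabs 569, mussels 362, abalone 145, sea urchins 93.1. Include each in turn until the next type's E/h falls below the running intake rate.
Rate on top 1: 31.19. mussels: 362 > 31.19 → include.
Rate on top 2: 48.75. abalone: 145 > 48.75 → include.
Rate on top 3: 74.88. sea urchins: 93.1 > 74.88 → include.
Optimal diet: crabs, mussels, abalone, sea urchins — 4 of 4 types.

4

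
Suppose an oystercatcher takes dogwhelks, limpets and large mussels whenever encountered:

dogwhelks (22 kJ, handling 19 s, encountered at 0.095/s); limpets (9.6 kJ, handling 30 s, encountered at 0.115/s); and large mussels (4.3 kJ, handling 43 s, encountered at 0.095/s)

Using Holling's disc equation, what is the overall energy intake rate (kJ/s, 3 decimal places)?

R = Σλ_iE_i / (1 + Σλ_ih_i)
Numerator: 0.095×22 + 0.115×9.6 + 0.095×4.3 = 3.603
Denominator: 1 + 0.095×19 + 0.115×30 + 0.095×43 = 10.34
R = 3.603/10.34 = 0.3484 kJ/s

0.348 kJ/s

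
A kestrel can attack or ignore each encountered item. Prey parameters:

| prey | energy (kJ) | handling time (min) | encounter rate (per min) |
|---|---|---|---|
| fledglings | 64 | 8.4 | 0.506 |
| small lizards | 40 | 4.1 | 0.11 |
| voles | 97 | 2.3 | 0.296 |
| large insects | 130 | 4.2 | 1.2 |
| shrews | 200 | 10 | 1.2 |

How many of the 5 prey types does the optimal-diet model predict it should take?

2

E/h in descending order: voles 42.2, large insects 31, shrews 20, small lizards 9.76, fledglings 7.62 kJ/min. The optimal diet is the largest prefix of this list for which every included type satisfies E_i/h_i > R on the types above it.
Rate on top 1: 17.08. large insects: 31 > 17.08 → include.
Rate on top 2: 27.48. shrews: 20 < 27.48 → exclude; stop.
Optimal diet: voles, large insects — 2 of 5 types.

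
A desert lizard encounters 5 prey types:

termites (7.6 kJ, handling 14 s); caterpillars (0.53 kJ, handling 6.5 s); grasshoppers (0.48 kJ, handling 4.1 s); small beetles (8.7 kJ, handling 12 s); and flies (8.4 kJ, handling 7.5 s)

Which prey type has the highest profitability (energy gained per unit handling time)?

Profitability E/h (kJ/s): termites = 7.6/14 = 0.543, caterpillars = 0.53/6.5 = 0.0815, grasshoppers = 0.48/4.1 = 0.117, small beetles = 8.7/12 = 0.725, flies = 8.4/7.5 = 1.12.
Ranked: flies > small beetles > termites > grasshoppers > caterpillars.

flies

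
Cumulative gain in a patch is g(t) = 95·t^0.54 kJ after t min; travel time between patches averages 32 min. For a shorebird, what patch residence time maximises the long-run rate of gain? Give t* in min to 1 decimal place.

37.6 min

Maximise g(t)/(T+t): set derivative to zero → g'(t)(T+t) = g(t).
g'(t) = 0.54·95·t^-0.46. Setting 0.54·95·t^-0.46 = 95·t^0.54/(32+t) gives 0.54(32+t) = t, so 0.46·t = 0.54×32.
t* = 0.54×32/0.46 = 37.57 min.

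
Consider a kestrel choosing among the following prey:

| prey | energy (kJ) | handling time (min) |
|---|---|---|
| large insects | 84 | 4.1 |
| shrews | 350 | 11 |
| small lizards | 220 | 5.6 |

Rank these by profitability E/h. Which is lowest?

In descending order of E/h:
small lizards: 220/5.6 = 39.3 kJ/min
shrews: 350/11 = 31.8 kJ/min
large insects: 84/4.1 = 20.5 kJ/min

large insects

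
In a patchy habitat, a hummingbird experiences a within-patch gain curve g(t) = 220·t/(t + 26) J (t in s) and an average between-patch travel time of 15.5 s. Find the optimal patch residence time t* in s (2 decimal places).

Maximise g(t)/(T+t): set derivative to zero → g'(t)(T+t) = g(t).
g'(t) = 220·26/(t + 26)². Setting 220·26/(t+26)² = 220t/[(t+26)(15.5+t)] gives 26(15.5+t) = t(t+26), so t² = 26×15.5 = 403.
t* = √403 = 20.07 s.

20.07 s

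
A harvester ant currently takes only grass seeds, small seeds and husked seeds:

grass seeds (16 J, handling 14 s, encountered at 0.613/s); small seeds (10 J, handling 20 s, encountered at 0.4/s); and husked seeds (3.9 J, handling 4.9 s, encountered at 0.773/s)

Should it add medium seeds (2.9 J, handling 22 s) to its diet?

On grass seeds, small seeds and husked seeds alone, R = ΣλE/(1+Σλh) = 16.82/21.37 = 0.7872 J/s.
medium seeds: E/h = 2.9/22 = 0.1318 J/s.
0.1318 < 0.7872, so adding medium seeds would lower the average — exclude it.

No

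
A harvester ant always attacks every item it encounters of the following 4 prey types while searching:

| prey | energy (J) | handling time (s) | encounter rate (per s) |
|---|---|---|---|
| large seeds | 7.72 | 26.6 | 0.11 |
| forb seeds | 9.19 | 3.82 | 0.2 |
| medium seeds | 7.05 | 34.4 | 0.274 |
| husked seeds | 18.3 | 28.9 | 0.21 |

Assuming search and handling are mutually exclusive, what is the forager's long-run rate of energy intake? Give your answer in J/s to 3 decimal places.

Energy encountered per unit search time: 0.11×7.72 + 0.2×9.19 + 0.274×7.05 + 0.21×18.3 = 8.462 J/s.
Handling time per unit search time: 0.11×26.6 + 0.2×3.82 + 0.274×34.4 + 0.21×28.9 = 19.18.
Rate = 8.462/(1 + 19.18) = 0.4192 J/s.

0.419 J/s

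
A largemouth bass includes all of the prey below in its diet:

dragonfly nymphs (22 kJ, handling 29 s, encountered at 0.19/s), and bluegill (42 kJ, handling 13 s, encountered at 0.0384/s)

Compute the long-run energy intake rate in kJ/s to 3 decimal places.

0.826 kJ/s

Energy encountered per unit search time: 0.19×22 + 0.0384×42 = 5.793 kJ/s.
Handling time per unit search time: 0.19×29 + 0.0384×13 = 6.009.
Rate = 5.793/(1 + 6.009) = 0.8265 kJ/s.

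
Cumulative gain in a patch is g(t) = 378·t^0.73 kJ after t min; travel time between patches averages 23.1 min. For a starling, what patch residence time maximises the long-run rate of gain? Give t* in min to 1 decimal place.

62.5 min

By the marginal value theorem, leave when the instantaneous gain rate g'(t) equals the habitat-wide average g(t)/(T + t).
g'(t) = 0.73·378·t^-0.27. Setting 0.73·378·t^-0.27 = 378·t^0.73/(23.1+t) gives 0.73(23.1+t) = t, so 0.27·t = 0.73×23.1.
t* = 0.73×23.1/0.27 = 62.46 min.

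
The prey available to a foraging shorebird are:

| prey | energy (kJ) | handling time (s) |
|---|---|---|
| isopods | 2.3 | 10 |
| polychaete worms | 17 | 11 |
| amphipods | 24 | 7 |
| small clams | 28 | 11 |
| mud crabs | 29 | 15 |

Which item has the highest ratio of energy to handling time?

amphipods

Profitability E/h (kJ/s): isopods = 2.3/10 = 0.23, polychaete worms = 17/11 = 1.55, amphipods = 24/7 = 3.43, small clams = 28/11 = 2.55, mud crabs = 29/15 = 1.93.
Ranked: amphipods > small clams > mud crabs > polychaete worms > isopods.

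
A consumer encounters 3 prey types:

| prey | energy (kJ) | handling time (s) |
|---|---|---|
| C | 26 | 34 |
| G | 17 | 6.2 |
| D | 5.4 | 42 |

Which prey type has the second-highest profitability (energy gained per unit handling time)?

C

Profitability E/h (kJ/s): C = 26/34 = 0.765, G = 17/6.2 = 2.74, D = 5.4/42 = 0.129.
Ranked: G > C > D.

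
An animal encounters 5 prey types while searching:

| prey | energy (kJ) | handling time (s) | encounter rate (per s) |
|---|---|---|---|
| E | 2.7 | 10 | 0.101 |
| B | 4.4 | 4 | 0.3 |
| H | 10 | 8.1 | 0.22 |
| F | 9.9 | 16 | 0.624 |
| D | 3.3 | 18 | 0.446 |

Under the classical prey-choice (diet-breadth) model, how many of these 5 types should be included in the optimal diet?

2

Profitabilities (E/h, kJ/s): H 1.23, B 1.1, F 0.619, E 0.27, D 0.183. Add prey in this order while the next type's profitability exceeds the intake rate on those already taken.
Rate on top 1: 0.7908. B: 1.1 > 0.7908 → include.
Rate on top 2: 0.884. F: 0.619 < 0.884 → exclude; stop.
Optimal diet: H, B — 2 of 5 types.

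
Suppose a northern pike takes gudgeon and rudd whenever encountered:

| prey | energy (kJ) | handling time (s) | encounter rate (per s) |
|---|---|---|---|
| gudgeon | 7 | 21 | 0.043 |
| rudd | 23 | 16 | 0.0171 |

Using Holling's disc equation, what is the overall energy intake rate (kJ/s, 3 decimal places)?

0.319 kJ/s

R = Σλ_iE_i / (1 + Σλ_ih_i)
Numerator: 0.043×7 + 0.0171×23 = 0.6943
Denominator: 1 + 0.043×21 + 0.0171×16 = 2.177
R = 0.6943/2.177 = 0.319 kJ/s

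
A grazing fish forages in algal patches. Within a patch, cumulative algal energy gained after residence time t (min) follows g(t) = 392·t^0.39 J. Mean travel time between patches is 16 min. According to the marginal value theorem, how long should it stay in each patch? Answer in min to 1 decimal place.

10.2 min

Maximise g(t)/(T+t): set derivative to zero → g'(t)(T+t) = g(t).
g'(t) = 0.39·392·t^-0.61. Setting 0.39·392·t^-0.61 = 392·t^0.39/(16+t) gives 0.39(16+t) = t, so 0.61·t = 0.39×16.
t* = 0.39×16/0.61 = 10.23 min.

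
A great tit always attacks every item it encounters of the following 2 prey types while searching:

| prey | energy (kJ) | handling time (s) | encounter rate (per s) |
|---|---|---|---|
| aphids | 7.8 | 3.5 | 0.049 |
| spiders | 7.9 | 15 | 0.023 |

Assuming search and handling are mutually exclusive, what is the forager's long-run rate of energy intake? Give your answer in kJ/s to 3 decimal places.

0.372 kJ/s

R = Σλ_iE_i / (1 + Σλ_ih_i)
Numerator: 0.049×7.8 + 0.023×7.9 = 0.5639
Denominator: 1 + 0.049×3.5 + 0.023×15 = 1.516
R = 0.5639/1.516 = 0.3718 kJ/s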